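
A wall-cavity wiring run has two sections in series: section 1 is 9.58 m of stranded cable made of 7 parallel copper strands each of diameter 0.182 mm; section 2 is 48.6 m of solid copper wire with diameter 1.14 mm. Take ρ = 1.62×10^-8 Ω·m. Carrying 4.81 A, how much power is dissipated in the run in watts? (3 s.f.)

Section 1: A_strand = π(9.1000e-05)² = 2.602e-08 m²; R₁ = ρL/(N·A_s) = (1.62×10^-8)(9.58)/(7×2.602e-08) = 0.8522 Ω
Section 2: A = π(d/2)² = π(5.7000e-04 m)² = 1.021e-06 m²
R₂ = (1.62×10^-8)(48.6)/(1.021e-06) = 0.7714 Ω
R = R₁ + R₂ = 1.624 Ω
P = I²R = (4.81)² × 1.624 = 37.6 W

37.6 W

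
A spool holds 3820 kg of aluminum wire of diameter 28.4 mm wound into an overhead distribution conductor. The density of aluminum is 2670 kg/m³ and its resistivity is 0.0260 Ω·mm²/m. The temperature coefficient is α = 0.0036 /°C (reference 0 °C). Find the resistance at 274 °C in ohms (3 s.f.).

ρ = 0.0260 Ω·mm²/m = 2.60×10^-8 Ω·m
A = π(d/2)² = π(1.4200e-02 m)² = 6.3347e-04 m²
L = m/(density·A) = 3820/(2670×6.3347e-04) = 2259 m
R = ρL/A = (2.60×10^-8)(2259)/(6.3347e-04) = 0.0927 Ω
R(274 °C) = 0.0927 × (1 + 0.0036×274) = 0.184 Ω

0.184 Ω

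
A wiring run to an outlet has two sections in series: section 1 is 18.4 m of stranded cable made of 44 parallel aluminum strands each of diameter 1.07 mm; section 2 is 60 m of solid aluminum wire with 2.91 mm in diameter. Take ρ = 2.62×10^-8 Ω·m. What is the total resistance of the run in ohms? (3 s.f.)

0.249 Ω

Section 1: A_strand = π(5.3500e-04)² = 8.992e-07 m²; R₁ = ρL/(N·A_s) = (2.62×10^-8)(18.4)/(44×8.992e-07) = 0.01218 Ω
Section 2: A = π(d/2)² = π(1.4550e-03 m)² = 6.651e-06 m²
R₂ = (2.62×10^-8)(60)/(6.651e-06) = 0.2364 Ω
R = R₁ + R₂ = 0.249 Ω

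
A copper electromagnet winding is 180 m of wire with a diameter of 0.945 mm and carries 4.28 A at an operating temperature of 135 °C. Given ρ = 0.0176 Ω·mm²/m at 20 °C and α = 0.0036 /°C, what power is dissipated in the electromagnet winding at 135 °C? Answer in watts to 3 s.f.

ρ = 0.0176 Ω·mm²/m = 1.76×10^-8 Ω·m
A = π(d/2)² = π(4.7250e-04 m)² = 7.014e-07 m²
R₍20₎ = ρL/A = (1.76×10^-8)(180)/(7.014e-07) = 4.517 Ω
R₍135₎ = R₍20₎(1 + αΔT) = 4.517 × (1 + 0.0036×115) = 6.387 Ω
P = I²R = (4.28)² × 6.387 = 117 W

117 W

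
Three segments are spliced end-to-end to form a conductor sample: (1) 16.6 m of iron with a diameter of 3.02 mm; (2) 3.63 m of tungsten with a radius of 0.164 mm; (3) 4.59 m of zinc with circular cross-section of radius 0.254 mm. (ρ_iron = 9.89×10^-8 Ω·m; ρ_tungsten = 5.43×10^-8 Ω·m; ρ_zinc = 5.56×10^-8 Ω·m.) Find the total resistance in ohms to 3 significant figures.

3.82 Ω

Seg 1: A = π(d/2)² = π(1.5100e-03 m)² = 7.163e-06 m²
R_1 = (9.89×10^-8)(16.6)/(7.163e-06) = 0.2292 Ω
Seg 2: A = πr² = π(1.6400e-04 m)² = 8.450e-08 m²
R_2 = (5.43×10^-8)(3.63)/(8.450e-08) = 2.333 Ω
Seg 3: A = πr² = π(2.5400e-04 m)² = 2.027e-07 m²
R_3 = (5.56×10^-8)(4.59)/(2.027e-07) = 1.259 Ω
R_total = R_1 + R_2 + R_3 = 3.82 Ω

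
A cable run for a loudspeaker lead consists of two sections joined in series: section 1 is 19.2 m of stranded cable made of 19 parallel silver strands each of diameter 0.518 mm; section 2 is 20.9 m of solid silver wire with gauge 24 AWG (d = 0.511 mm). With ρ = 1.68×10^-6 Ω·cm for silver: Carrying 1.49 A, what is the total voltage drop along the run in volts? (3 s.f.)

ρ = 1.68×10^-6 Ω·cm = 1.68×10^-8 Ω·m
Section 1: A_strand = π(2.5900e-04)² = 2.107e-07 m²; R₁ = ρL/(N·A_s) = (1.68×10^-8)(19.2)/(19×2.107e-07) = 0.08056 Ω
Section 2: A = π(0.511/2 mm)² = π(2.5550e-04 m)² = 2.051e-07 m²
R₂ = (1.68×10^-8)(20.9)/(2.051e-07) = 1.712 Ω
R = R₁ + R₂ = 1.793 Ω
V = IR = 1.49 × 1.793 = 2.67 V

2.67 V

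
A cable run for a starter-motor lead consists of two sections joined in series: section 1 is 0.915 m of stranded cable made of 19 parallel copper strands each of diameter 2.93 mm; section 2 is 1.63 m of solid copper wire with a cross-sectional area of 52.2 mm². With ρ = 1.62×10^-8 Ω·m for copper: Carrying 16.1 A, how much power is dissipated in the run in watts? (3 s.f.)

0.161 W

Section 1: A_strand = π(1.4650e-03)² = 6.743e-06 m²; R₁ = ρL/(N·A_s) = (1.62×10^-8)(0.915)/(19×6.743e-06) = 1.157×10^-4 Ω
Section 2: A = 52.2 mm² = 5.220e-05 m²
R₂ = (1.62×10^-8)(1.63)/(5.220e-05) = 5.059×10^-4 Ω
R = R₁ + R₂ = 6.216×10^-4 Ω
P = I²R = (16.1)² × 6.216×10^-4 = 0.161 W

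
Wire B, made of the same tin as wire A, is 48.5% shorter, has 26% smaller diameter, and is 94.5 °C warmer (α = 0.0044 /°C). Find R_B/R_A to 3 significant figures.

1.33

R ∝ ρL/d² with ρ ∝ (1+αΔT), so R_B/R_A = (1 − 48.5/100) × (1 − 26/100)⁻² × (1 + 0.0044×94.5)
= 0.515 × 1.826 × 1.416 = 1.33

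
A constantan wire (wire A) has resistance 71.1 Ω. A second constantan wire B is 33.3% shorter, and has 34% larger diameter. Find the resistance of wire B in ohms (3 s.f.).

26.4 Ω

R ∝ L/d², so R_B/R_A = (1 − 33.3/100) × (1 + 34/100)⁻²
= 0.667 × 0.5569 = 0.3715
R_B = 0.3715 × 71.1 = 26.4 Ω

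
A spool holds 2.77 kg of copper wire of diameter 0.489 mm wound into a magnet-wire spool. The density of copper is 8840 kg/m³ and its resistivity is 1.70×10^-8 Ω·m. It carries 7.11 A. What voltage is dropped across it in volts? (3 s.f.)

A = π(d/2)² = π(2.4450e-04 m)² = 1.8781e-07 m²
L = m/(density·A) = 2.77/(8840×1.8781e-07) = 1668 m
R = ρL/A = (1.70×10^-8)(1668)/(1.8781e-07) = 151 Ω
V = IR = 7.11 × 151 = 1070 V

1070 V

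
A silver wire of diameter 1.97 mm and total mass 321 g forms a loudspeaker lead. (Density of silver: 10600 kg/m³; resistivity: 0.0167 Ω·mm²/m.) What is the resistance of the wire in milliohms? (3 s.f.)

ρ = 0.0167 Ω·mm²/m = 1.67×10^-8 Ω·m
A = π(d/2)² = π(9.8500e-04 m)² = 3.0481e-06 m²
L = m/(density·A) = 0.321/(10600×3.0481e-06) = 9.935 m
R = ρL/A = (1.67×10^-8)(9.935)/(3.0481e-06) = 54.4 mΩ

54.4 mΩ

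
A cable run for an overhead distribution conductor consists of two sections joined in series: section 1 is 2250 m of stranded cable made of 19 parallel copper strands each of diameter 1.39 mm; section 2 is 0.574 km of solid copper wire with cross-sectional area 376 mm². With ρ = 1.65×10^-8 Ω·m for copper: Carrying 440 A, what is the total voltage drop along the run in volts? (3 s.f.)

Section 1: A_strand = π(6.9500e-04)² = 1.517e-06 m²; R₁ = ρL/(N·A_s) = (1.65×10^-8)(2250)/(19×1.517e-06) = 1.288 Ω
Section 2: A = 376 mm² = 3.760e-04 m²
R₂ = (1.65×10^-8)(574)/(3.760e-04) = 0.02519 Ω
R = R₁ + R₂ = 1.313 Ω
V = IR = 440 × 1.313 = 578 V

578 V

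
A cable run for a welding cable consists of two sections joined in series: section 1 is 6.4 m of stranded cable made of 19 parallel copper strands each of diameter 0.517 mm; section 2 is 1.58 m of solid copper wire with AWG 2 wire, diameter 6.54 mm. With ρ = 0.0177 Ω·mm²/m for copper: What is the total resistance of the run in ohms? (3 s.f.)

0.0292 Ω

ρ = 0.0177 Ω·mm²/m = 1.77×10^-8 Ω·m
Section 1: A_strand = π(2.5850e-04)² = 2.099e-07 m²; R₁ = ρL/(N·A_s) = (1.77×10^-8)(6.4)/(19×2.099e-07) = 0.0284 Ω
Section 2: A = π(6.54/2 mm)² = π(3.2700e-03 m)² = 3.359e-05 m²
R₂ = (1.77×10^-8)(1.58)/(3.359e-05) = 8.325×10^-4 Ω
R = R₁ + R₂ = 0.0292 Ω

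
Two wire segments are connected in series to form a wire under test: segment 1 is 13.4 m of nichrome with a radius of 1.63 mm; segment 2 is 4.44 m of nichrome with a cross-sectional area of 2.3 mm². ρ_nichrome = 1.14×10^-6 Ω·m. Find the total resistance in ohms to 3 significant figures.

4.03 Ω

Segment 1: A = πr² = π(1.6300e-03 m)² = 8.347e-06 m²
R₁ = ρL/A = (1.14×10^-6)(13.4)/(8.347e-06) = 1.83 Ω
Segment 2: A = 2.3 mm² = 2.300e-06 m²
R₂ = (1.14×10^-6)(4.44)/(2.300e-06) = 2.201 Ω
R = R₁ + R₂ = 4.03 Ω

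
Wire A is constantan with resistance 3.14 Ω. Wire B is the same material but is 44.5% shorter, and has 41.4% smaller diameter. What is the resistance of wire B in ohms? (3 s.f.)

R ∝ L/d², so R_B/R_A = (1 − 44.5/100) × (1 − 41.4/100)⁻²
= 0.555 × 2.912 = 1.616
R_B = 1.616 × 3.14 = 5.07 Ω

5.07 Ω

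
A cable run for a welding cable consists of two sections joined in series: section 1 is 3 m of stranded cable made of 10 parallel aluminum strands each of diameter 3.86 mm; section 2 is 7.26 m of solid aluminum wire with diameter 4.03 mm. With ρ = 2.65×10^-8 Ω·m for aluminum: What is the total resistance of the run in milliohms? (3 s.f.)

Section 1: A_strand = π(1.9300e-03)² = 1.170e-05 m²; R₁ = ρL/(N·A_s) = (2.65×10^-8)(3)/(10×1.170e-05) = 6.794×10^-4 Ω
Section 2: A = π(d/2)² = π(2.0150e-03 m)² = 1.276e-05 m²
R₂ = (2.65×10^-8)(7.26)/(1.276e-05) = 0.01508 Ω
R = R₁ + R₂ = 15.8 mΩ

15.8 mΩ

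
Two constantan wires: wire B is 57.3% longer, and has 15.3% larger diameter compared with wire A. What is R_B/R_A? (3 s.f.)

1.18

R ∝ L/d², so R_B/R_A = (1 + 57.3/100) × (1 + 15.3/100)⁻²
= 1.573 × 0.7522 = 1.18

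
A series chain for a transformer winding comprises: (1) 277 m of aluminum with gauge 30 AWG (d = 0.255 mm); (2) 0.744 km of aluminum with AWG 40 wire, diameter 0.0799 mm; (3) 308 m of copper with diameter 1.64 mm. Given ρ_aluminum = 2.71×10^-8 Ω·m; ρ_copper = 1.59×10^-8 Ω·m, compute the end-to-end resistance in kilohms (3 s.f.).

4.17 kΩ

Seg 1: A = π(0.255/2 mm)² = π(1.2750e-04 m)² = 5.107e-08 m²
R_1 = (2.71×10^-8)(277)/(5.107e-08) = 147 Ω
Seg 2: A = π(0.0799/2 mm)² = π(3.9950e-05 m)² = 5.014e-09 m²
R_2 = (2.71×10^-8)(744)/(5.014e-09) = 4021 Ω
Seg 3: A = π(d/2)² = π(8.2000e-04 m)² = 2.112e-06 m²
R_3 = (1.59×10^-8)(308)/(2.112e-06) = 2.318 Ω
R_total = R_1 + R_2 + R_3 = 4.17 kΩ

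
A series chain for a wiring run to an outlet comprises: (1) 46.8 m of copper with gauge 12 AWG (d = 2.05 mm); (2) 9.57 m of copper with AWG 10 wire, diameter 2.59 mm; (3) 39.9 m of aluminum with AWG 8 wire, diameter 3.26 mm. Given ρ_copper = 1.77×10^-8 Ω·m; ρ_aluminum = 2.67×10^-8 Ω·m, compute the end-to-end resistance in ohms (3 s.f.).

Seg 1: A = π(2.05/2 mm)² = π(1.0250e-03 m)² = 3.301e-06 m²
R_1 = (1.77×10^-8)(46.8)/(3.301e-06) = 0.251 Ω
Seg 2: A = π(2.59/2 mm)² = π(1.2950e-03 m)² = 5.269e-06 m²
R_2 = (1.77×10^-8)(9.57)/(5.269e-06) = 0.03215 Ω
Seg 3: A = π(3.26/2 mm)² = π(1.6300e-03 m)² = 8.347e-06 m²
R_3 = (2.67×10^-8)(39.9)/(8.347e-06) = 0.1276 Ω
R_total = R_1 + R_2 + R_3 = 0.411 Ω

0.411 Ω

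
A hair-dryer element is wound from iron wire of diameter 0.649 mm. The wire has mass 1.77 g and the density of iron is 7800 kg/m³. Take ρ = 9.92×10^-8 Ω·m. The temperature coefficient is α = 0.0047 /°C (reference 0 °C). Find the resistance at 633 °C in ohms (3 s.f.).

A = π(d/2)² = π(3.2450e-04 m)² = 3.3081e-07 m²
L = m/(density·A) = 0.00177/(7800×3.3081e-07) = 0.686 m
R = ρL/A = (9.92×10^-8)(0.686)/(3.3081e-07) = 0.2057 Ω
R(633 °C) = 0.2057 × (1 + 0.0047×633) = 0.818 Ω

0.818 Ω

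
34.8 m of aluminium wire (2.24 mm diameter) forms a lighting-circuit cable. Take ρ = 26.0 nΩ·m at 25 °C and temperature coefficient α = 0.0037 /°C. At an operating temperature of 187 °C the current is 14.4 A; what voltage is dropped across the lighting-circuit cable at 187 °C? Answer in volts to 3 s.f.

ρ = 26.0 nΩ·m = 2.60×10^-8 Ω·m
A = π(d/2)² = π(1.1200e-03 m)² = 3.941e-06 m²
R₍25₎ = ρL/A = (2.60×10^-8)(34.8)/(3.941e-06) = 0.2296 Ω
R₍187₎ = R₍25₎(1 + αΔT) = 0.2296 × (1 + 0.0037×162) = 0.3672 Ω
V = IR = 14.4 × 0.3672 = 5.29 V

5.29 V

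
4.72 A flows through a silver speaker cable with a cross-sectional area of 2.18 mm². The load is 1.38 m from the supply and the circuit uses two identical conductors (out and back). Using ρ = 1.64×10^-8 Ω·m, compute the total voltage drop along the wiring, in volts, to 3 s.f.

0.0980 V

A = 2.18 mm² = 2.180e-06 m²
Total conductor length (both ways) L = 2 × 1.38 = 2.76 m
R = ρL/A = (1.64×10^-8)(2.76)/(2.180e-06) = 0.02076 Ω
V = IR = 4.72 × 0.02076 = 0.0980 V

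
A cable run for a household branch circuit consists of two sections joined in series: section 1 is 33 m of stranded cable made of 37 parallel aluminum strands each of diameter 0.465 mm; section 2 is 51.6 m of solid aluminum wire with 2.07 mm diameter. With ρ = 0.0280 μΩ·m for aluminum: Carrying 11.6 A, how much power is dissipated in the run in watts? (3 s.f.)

77.6 W

ρ = 0.0280 μΩ·m = 2.80×10^-8 Ω·m
Section 1: A_strand = π(2.3250e-04)² = 1.698e-07 m²; R₁ = ρL/(N·A_s) = (2.80×10^-8)(33)/(37×1.698e-07) = 0.1471 Ω
Section 2: A = π(d/2)² = π(1.0350e-03 m)² = 3.365e-06 m²
R₂ = (2.80×10^-8)(51.6)/(3.365e-06) = 0.4293 Ω
R = R₁ + R₂ = 0.5764 Ω
P = I²R = (11.6)² × 0.5764 = 77.6 W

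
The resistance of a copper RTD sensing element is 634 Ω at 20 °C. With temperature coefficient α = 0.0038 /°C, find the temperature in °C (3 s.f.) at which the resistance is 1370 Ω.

325 °C

R = R₀(1 + α(T − T₀)) ⇒ T = T₀ + (R/R₀ − 1)/α
T = 20 + (1370/634 − 1)/0.0038 = 20 + (1.161)/0.0038 = 325 °C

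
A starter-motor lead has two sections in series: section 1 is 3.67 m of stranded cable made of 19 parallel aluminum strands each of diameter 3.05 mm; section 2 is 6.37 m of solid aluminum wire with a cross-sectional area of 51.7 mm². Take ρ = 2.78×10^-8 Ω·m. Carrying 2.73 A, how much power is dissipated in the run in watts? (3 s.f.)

Section 1: A_strand = π(1.5250e-03)² = 7.306e-06 m²; R₁ = ρL/(N·A_s) = (2.78×10^-8)(3.67)/(19×7.306e-06) = 7.350×10^-4 Ω
Section 2: A = 51.7 mm² = 5.170e-05 m²
R₂ = (2.78×10^-8)(6.37)/(5.170e-05) = 0.003425 Ω
R = R₁ + R₂ = 0.00416 Ω
P = I²R = (2.73)² × 0.00416 = 0.0310 W

0.0310 W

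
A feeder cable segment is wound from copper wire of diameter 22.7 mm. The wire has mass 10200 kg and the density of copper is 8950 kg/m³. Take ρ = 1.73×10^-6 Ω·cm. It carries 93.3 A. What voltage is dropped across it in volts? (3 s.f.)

ρ = 1.73×10^-6 Ω·cm = 1.73×10^-8 Ω·m
A = π(d/2)² = π(1.1350e-02 m)² = 4.0471e-04 m²
L = m/(density·A) = 10200/(8950×4.0471e-04) = 2816 m
R = ρL/A = (1.73×10^-8)(2816)/(4.0471e-04) = 0.1204 Ω
V = IR = 93.3 × 0.1204 = 11.2 V

11.2 V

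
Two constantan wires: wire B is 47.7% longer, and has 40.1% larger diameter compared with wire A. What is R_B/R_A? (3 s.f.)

0.752

R ∝ L/d², so R_B/R_A = (1 + 47.7/100) × (1 + 40.1/100)⁻²
= 1.477 × 0.5095 = 0.752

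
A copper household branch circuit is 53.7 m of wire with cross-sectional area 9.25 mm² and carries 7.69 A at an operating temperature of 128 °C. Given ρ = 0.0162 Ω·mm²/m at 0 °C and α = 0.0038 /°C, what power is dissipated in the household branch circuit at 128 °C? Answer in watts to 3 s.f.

ρ = 0.0162 Ω·mm²/m = 1.62×10^-8 Ω·m
A = 9.25 mm² = 9.250e-06 m²
R₍0₎ = ρL/A = (1.62×10^-8)(53.7)/(9.250e-06) = 0.09405 Ω
R₍128₎ = R₍0₎(1 + αΔT) = 0.09405 × (1 + 0.0038×128) = 0.1398 Ω
P = I²R = (7.69)² × 0.1398 = 8.27 W

8.27 W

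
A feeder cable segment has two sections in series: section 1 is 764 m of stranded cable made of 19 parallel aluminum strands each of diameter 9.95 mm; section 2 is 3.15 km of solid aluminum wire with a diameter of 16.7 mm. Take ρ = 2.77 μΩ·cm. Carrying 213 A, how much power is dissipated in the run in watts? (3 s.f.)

18700 W

ρ = 2.77 μΩ·cm = 2.77×10^-8 Ω·m
Section 1: A_strand = π(4.9750e-03)² = 7.776e-05 m²; R₁ = ρL/(N·A_s) = (2.77×10^-8)(764)/(19×7.776e-05) = 0.01432 Ω
Section 2: A = π(d/2)² = π(8.3500e-03 m)² = 2.190e-04 m²
R₂ = (2.77×10^-8)(3150)/(2.190e-04) = 0.3984 Ω
R = R₁ + R₂ = 0.4127 Ω
P = I²R = (213)² × 0.4127 = 18700 W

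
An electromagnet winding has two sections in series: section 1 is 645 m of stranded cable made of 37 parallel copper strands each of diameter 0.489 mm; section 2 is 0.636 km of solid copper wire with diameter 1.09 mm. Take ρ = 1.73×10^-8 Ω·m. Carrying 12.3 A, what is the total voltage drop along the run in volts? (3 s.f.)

165 V

Section 1: A_strand = π(2.4450e-04)² = 1.878e-07 m²; R₁ = ρL/(N·A_s) = (1.73×10^-8)(645)/(37×1.878e-07) = 1.606 Ω
Section 2: A = π(d/2)² = π(5.4500e-04 m)² = 9.331e-07 m²
R₂ = (1.73×10^-8)(636)/(9.331e-07) = 11.79 Ω
R = R₁ + R₂ = 13.4 Ω
V = IR = 12.3 × 13.4 = 165 V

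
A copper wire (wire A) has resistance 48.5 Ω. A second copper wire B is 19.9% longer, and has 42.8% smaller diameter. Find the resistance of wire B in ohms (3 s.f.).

178 Ω

R ∝ L/d², so R_B/R_A = (1 + 19.9/100) × (1 − 42.8/100)⁻²
= 1.199 × 3.056 = 3.665
R_B = 3.665 × 48.5 = 178 Ω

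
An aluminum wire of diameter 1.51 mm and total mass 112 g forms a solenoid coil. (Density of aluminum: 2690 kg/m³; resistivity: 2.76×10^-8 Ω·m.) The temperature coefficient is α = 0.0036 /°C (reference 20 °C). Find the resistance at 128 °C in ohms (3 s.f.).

A = π(d/2)² = π(7.5500e-04 m)² = 1.7908e-06 m²
L = m/(density·A) = 0.112/(2690×1.7908e-06) = 23.25 m
R = ρL/A = (2.76×10^-8)(23.25)/(1.7908e-06) = 0.3583 Ω
R(128 °C) = 0.3583 × (1 + 0.0036×108) = 0.498 Ω

0.498 Ω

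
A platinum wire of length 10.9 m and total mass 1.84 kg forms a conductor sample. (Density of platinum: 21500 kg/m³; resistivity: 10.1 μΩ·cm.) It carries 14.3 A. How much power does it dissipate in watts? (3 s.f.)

28.7 W

ρ = 10.1 μΩ·cm = 1.01×10^-7 Ω·m
A = m/(density·L) = 1.84/(21500×10.9) = 7.8515e-06 m²
R = ρL/A = (1.01×10^-7)(10.9)/(7.8515e-06) = 0.1402 Ω
P = I²R = (14.3)² × 0.1402 = 28.7 W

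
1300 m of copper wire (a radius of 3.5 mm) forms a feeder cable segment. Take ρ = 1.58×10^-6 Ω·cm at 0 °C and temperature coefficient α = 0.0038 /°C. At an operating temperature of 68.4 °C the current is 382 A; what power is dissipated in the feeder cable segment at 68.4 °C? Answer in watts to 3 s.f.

98100 W

ρ = 1.58×10^-6 Ω·cm = 1.58×10^-8 Ω·m
A = πr² = π(3.5000e-03 m)² = 3.848e-05 m²
R₍0₎ = ρL/A = (1.58×10^-8)(1300)/(3.848e-05) = 0.5337 Ω
R₍68.4₎ = R₍0₎(1 + αΔT) = 0.5337 × (1 + 0.0038×68.4) = 0.6724 Ω
P = I²R = (382)² × 0.6724 = 98100 W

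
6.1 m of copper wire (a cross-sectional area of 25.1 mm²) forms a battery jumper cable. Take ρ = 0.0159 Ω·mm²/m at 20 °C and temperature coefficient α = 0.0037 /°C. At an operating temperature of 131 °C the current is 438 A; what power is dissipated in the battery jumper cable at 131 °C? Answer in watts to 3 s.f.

1050 W

ρ = 0.0159 Ω·mm²/m = 1.59×10^-8 Ω·m
A = 25.1 mm² = 2.510e-05 m²
R₍20₎ = ρL/A = (1.59×10^-8)(6.1)/(2.510e-05) = 0.003864 Ω
R₍131₎ = R₍20₎(1 + αΔT) = 0.003864 × (1 + 0.0037×111) = 0.005451 Ω
P = I²R = (438)² × 0.005451 = 1050 W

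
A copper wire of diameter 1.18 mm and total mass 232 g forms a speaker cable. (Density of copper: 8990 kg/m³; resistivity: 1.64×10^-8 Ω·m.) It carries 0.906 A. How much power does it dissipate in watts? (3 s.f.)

A = π(d/2)² = π(5.9000e-04 m)² = 1.0936e-06 m²
L = m/(density·A) = 0.232/(8990×1.0936e-06) = 23.6 m
R = ρL/A = (1.64×10^-8)(23.6)/(1.0936e-06) = 0.3539 Ω
P = I²R = (0.906)² × 0.3539 = 0.290 W

0.290 W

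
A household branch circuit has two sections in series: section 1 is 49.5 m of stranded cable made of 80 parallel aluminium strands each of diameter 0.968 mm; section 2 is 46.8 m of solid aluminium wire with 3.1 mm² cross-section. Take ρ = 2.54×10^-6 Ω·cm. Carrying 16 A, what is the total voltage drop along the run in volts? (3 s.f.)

ρ = 2.54×10^-6 Ω·cm = 2.54×10^-8 Ω·m
Section 1: A_strand = π(4.8400e-04)² = 7.359e-07 m²; R₁ = ρL/(N·A_s) = (2.54×10^-8)(49.5)/(80×7.359e-07) = 0.02136 Ω
Section 2: A = 3.1 mm² = 3.100e-06 m²
R₂ = (2.54×10^-8)(46.8)/(3.100e-06) = 0.3835 Ω
R = R₁ + R₂ = 0.4048 Ω
V = IR = 16 × 0.4048 = 6.48 V

6.48 V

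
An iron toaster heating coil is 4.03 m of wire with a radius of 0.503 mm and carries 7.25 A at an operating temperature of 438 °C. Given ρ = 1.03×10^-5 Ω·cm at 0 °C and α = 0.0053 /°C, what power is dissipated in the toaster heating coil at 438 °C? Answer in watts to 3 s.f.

91.2 W

ρ = 1.03×10^-5 Ω·cm = 1.03×10^-7 Ω·m
A = πr² = π(5.0300e-04 m)² = 7.949e-07 m²
R₍0₎ = ρL/A = (1.03×10^-7)(4.03)/(7.949e-07) = 0.5222 Ω
R₍438₎ = R₍0₎(1 + αΔT) = 0.5222 × (1 + 0.0053×438) = 1.735 Ω
P = I²R = (7.25)² × 1.735 = 91.2 W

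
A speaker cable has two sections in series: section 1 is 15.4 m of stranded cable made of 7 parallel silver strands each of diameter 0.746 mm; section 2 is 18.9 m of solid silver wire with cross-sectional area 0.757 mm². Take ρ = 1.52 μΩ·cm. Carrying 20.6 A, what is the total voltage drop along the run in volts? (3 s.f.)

ρ = 1.52 μΩ·cm = 1.52×10^-8 Ω·m
Section 1: A_strand = π(3.7300e-04)² = 4.371e-07 m²; R₁ = ρL/(N·A_s) = (1.52×10^-8)(15.4)/(7×4.371e-07) = 0.07651 Ω
Section 2: A = 0.757 mm² = 7.570e-07 m²
R₂ = (1.52×10^-8)(18.9)/(7.570e-07) = 0.3795 Ω
R = R₁ + R₂ = 0.456 Ω
V = IR = 20.6 × 0.456 = 9.39 V

9.39 V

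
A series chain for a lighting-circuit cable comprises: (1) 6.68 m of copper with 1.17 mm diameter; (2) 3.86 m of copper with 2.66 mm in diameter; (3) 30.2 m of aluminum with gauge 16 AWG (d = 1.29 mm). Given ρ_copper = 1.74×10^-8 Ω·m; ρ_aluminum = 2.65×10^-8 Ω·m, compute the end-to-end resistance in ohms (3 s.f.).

Seg 1: A = π(d/2)² = π(5.8500e-04 m)² = 1.075e-06 m²
R_1 = (1.74×10^-8)(6.68)/(1.075e-06) = 0.1081 Ω
Seg 2: A = π(d/2)² = π(1.3300e-03 m)² = 5.557e-06 m²
R_2 = (1.74×10^-8)(3.86)/(5.557e-06) = 0.01209 Ω
Seg 3: A = π(1.29/2 mm)² = π(6.4500e-04 m)² = 1.307e-06 m²
R_3 = (2.65×10^-8)(30.2)/(1.307e-06) = 0.6123 Ω
R_total = R_1 + R_2 + R_3 = 0.733 Ω

0.733 Ω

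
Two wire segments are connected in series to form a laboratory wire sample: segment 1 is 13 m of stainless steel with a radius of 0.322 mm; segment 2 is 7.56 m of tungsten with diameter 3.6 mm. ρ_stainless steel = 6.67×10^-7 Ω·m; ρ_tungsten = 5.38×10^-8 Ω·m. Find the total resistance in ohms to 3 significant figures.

26.7 Ω

Segment 1: A = πr² = π(3.2200e-04 m)² = 3.257e-07 m²
R₁ = ρL/A = (6.67×10^-7)(13)/(3.257e-07) = 26.62 Ω
Segment 2: A = π(d/2)² = π(1.8000e-03 m)² = 1.018e-05 m²
R₂ = (5.38×10^-8)(7.56)/(1.018e-05) = 0.03996 Ω
R = R₁ + R₂ = 26.7 Ω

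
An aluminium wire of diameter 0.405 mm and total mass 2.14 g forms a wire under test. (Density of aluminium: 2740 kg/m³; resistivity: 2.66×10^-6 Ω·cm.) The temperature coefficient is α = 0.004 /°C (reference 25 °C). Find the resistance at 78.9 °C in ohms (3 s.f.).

ρ = 2.66×10^-6 Ω·cm = 2.66×10^-8 Ω·m
A = π(d/2)² = π(2.0250e-04 m)² = 1.2882e-07 m²
L = m/(density·A) = 0.00214/(2740×1.2882e-07) = 6.063 m
R = ρL/A = (2.66×10^-8)(6.063)/(1.2882e-07) = 1.252 Ω
R(78.9 °C) = 1.252 × (1 + 0.004×53.9) = 1.52 Ω

1.52 Ω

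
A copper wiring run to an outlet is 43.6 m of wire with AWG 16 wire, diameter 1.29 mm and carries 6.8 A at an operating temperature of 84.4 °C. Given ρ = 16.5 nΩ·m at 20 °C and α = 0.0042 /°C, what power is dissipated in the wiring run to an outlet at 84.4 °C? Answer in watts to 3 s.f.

32.3 W

ρ = 16.5 nΩ·m = 1.65×10^-8 Ω·m
A = π(1.29/2 mm)² = π(6.4500e-04 m)² = 1.307e-06 m²
R₍20₎ = ρL/A = (1.65×10^-8)(43.6)/(1.307e-06) = 0.5504 Ω
R₍84.4₎ = R₍20₎(1 + αΔT) = 0.5504 × (1 + 0.0042×64.4) = 0.6993 Ω
P = I²R = (6.8)² × 0.6993 = 32.3 W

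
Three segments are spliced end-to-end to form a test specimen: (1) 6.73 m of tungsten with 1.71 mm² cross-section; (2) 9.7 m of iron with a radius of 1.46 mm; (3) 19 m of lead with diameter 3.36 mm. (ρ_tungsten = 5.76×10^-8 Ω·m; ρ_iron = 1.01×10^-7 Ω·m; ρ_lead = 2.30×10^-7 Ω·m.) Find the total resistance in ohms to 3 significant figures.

Seg 1: A = 1.71 mm² = 1.710e-06 m²
R_1 = (5.76×10^-8)(6.73)/(1.710e-06) = 0.2267 Ω
Seg 2: A = πr² = π(1.4600e-03 m)² = 6.697e-06 m²
R_2 = (1.01×10^-7)(9.7)/(6.697e-06) = 0.1463 Ω
Seg 3: A = π(d/2)² = π(1.6800e-03 m)² = 8.867e-06 m²
R_3 = (2.30×10^-7)(19)/(8.867e-06) = 0.4928 Ω
R_total = R_1 + R_2 + R_3 = 0.866 Ω

0.866 Ω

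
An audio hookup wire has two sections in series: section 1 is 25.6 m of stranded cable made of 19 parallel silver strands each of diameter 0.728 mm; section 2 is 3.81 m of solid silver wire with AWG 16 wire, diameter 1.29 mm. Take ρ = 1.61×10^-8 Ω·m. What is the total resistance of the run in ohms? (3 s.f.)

Section 1: A_strand = π(3.6400e-04)² = 4.162e-07 m²; R₁ = ρL/(N·A_s) = (1.61×10^-8)(25.6)/(19×4.162e-07) = 0.05211 Ω
Section 2: A = π(1.29/2 mm)² = π(6.4500e-04 m)² = 1.307e-06 m²
R₂ = (1.61×10^-8)(3.81)/(1.307e-06) = 0.04693 Ω
R = R₁ + R₂ = 0.0990 Ω

0.0990 Ω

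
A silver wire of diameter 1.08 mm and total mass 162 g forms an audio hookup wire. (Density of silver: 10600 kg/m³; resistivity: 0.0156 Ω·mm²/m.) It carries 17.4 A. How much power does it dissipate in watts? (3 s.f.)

86.0 W

ρ = 0.0156 Ω·mm²/m = 1.56×10^-8 Ω·m
A = π(d/2)² = π(5.4000e-04 m)² = 9.1609e-07 m²
L = m/(density·A) = 0.162/(10600×9.1609e-07) = 16.68 m
R = ρL/A = (1.56×10^-8)(16.68)/(9.1609e-07) = 0.2841 Ω
P = I²R = (17.4)² × 0.2841 = 86.0 W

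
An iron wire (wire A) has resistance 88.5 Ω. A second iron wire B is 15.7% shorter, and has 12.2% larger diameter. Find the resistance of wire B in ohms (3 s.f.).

59.3 Ω

R ∝ L/d², so R_B/R_A = (1 − 15.7/100) × (1 + 12.2/100)⁻²
= 0.843 × 0.7944 = 0.6696
R_B = 0.6696 × 88.5 = 59.3 Ω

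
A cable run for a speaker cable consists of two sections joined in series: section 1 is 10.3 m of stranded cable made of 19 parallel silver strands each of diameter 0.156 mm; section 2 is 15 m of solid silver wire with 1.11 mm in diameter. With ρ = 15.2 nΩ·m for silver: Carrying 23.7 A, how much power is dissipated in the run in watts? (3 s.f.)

ρ = 15.2 nΩ·m = 1.52×10^-8 Ω·m
Section 1: A_strand = π(7.8000e-05)² = 1.911e-08 m²; R₁ = ρL/(N·A_s) = (1.52×10^-8)(10.3)/(19×1.911e-08) = 0.4311 Ω
Section 2: A = π(d/2)² = π(5.5500e-04 m)² = 9.677e-07 m²
R₂ = (1.52×10^-8)(15)/(9.677e-07) = 0.2356 Ω
R = R₁ + R₂ = 0.6667 Ω
P = I²R = (23.7)² × 0.6667 = 374 W

374 W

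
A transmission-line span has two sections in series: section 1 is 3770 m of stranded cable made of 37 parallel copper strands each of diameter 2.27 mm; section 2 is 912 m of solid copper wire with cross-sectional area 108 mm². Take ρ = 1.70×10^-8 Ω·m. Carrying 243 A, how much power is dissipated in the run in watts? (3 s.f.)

Section 1: A_strand = π(1.1350e-03)² = 4.047e-06 m²; R₁ = ρL/(N·A_s) = (1.70×10^-8)(3770)/(37×4.047e-06) = 0.428 Ω
Section 2: A = 108 mm² = 1.080e-04 m²
R₂ = (1.70×10^-8)(912)/(1.080e-04) = 0.1436 Ω
R = R₁ + R₂ = 0.5716 Ω
P = I²R = (243)² × 0.5716 = 33700 W

33700 W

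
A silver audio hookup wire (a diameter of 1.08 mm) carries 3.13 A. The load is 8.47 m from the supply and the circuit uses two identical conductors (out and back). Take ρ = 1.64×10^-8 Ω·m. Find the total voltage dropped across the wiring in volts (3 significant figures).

A = π(d/2)² = π(5.4000e-04 m)² = 9.161e-07 m²
Total conductor length (both ways) L = 2 × 8.47 = 16.94 m
R = ρL/A = (1.64×10^-8)(16.94)/(9.161e-07) = 0.3033 Ω
V = IR = 3.13 × 0.3033 = 0.949 V

0.949 V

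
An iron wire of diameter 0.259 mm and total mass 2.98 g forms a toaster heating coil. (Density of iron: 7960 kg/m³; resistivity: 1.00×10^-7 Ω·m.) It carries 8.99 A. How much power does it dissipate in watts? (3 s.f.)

1090 W

A = π(d/2)² = π(1.2950e-04 m)² = 5.2685e-08 m²
L = m/(density·A) = 0.00298/(7960×5.2685e-08) = 7.106 m
R = ρL/A = (1.00×10^-7)(7.106)/(5.2685e-08) = 13.49 Ω
P = I²R = (8.99)² × 13.49 = 1090 W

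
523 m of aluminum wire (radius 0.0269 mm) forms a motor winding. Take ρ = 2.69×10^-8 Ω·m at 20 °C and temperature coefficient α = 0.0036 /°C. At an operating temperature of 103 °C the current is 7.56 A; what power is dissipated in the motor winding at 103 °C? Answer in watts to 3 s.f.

4.59×10^5 W

A = πr² = π(2.6900e-05 m)² = 2.273e-09 m²
R₍20₎ = ρL/A = (2.69×10^-8)(523)/(2.273e-09) = 6189 Ω
R₍103₎ = R₍20₎(1 + αΔT) = 6189 × (1 + 0.0036×83) = 8038 Ω
P = I²R = (7.56)² × 8038 = 4.59×10^5 W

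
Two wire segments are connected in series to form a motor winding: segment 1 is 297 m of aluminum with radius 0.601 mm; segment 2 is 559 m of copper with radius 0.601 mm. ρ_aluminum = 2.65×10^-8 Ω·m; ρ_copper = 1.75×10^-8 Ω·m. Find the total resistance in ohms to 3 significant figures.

Segment 1: A = πr² = π(6.0100e-04 m)² = 1.135e-06 m²
R₁ = ρL/A = (2.65×10^-8)(297)/(1.135e-06) = 6.936 Ω
R₂ = (1.75×10^-8)(559)/(1.135e-06) = 8.621 Ω
R = R₁ + R₂ = 15.6 Ω

15.6 Ω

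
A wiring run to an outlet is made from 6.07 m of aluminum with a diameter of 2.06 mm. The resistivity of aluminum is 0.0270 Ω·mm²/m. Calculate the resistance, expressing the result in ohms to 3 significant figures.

ρ = 0.0270 Ω·mm²/m = 2.70×10^-8 Ω·m
A = π(d/2)² = π(1.0300e-03 m)² = 3.333e-06 m²
R = ρL/A = (2.70×10^-8)(6.07 m)/(3.333e-06 m²) = 0.0492 Ω

0.0492 Ω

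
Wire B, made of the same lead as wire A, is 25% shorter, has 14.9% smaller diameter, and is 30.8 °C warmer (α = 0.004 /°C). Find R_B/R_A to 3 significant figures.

R ∝ ρL/d² with ρ ∝ (1+αΔT), so R_B/R_A = (1 − 25/100) × (1 − 14.9/100)⁻² × (1 + 0.004×30.8)
= 0.75 × 1.381 × 1.123 = 1.16

1.16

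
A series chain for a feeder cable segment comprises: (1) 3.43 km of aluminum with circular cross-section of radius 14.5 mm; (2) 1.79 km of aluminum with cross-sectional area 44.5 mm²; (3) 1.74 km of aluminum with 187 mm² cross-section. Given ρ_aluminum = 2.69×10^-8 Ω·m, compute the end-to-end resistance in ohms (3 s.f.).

Seg 1: A = πr² = π(1.4500e-02 m)² = 6.605e-04 m²
R_1 = (2.69×10^-8)(3430)/(6.605e-04) = 0.1397 Ω
Seg 2: A = 44.5 mm² = 4.450e-05 m²
R_2 = (2.69×10^-8)(1790)/(4.450e-05) = 1.082 Ω
Seg 3: A = 187 mm² = 1.870e-04 m²
R_3 = (2.69×10^-8)(1740)/(1.870e-04) = 0.2503 Ω
R_total = R_1 + R_2 + R_3 = 1.47 Ω

1.47 Ω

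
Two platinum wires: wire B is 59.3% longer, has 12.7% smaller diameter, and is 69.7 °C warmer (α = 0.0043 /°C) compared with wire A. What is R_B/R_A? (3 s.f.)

2.72

R ∝ ρL/d² with ρ ∝ (1+αΔT), so R_B/R_A = (1 + 59.3/100) × (1 − 12.7/100)⁻² × (1 + 0.0043×69.7)
= 1.593 × 1.312 × 1.3 = 2.72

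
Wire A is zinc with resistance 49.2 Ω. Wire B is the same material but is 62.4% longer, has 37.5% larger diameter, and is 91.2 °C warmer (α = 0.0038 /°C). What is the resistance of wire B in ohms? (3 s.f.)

R ∝ ρL/d² with ρ ∝ (1+αΔT), so R_B/R_A = (1 + 62.4/100) × (1 + 37.5/100)⁻² × (1 + 0.0038×91.2)
= 1.624 × 0.5289 × 1.347 = 1.157
R_B = 1.157 × 49.2 = 56.9 Ω

56.9 Ω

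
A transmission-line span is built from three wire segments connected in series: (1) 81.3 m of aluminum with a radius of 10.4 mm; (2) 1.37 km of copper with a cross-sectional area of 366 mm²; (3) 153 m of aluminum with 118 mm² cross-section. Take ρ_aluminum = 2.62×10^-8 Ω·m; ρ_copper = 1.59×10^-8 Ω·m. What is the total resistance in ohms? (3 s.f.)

Seg 1: A = πr² = π(1.0400e-02 m)² = 3.398e-04 m²
R_1 = (2.62×10^-8)(81.3)/(3.398e-04) = 0.006269 Ω
Seg 2: A = 366 mm² = 3.660e-04 m²
R_2 = (1.59×10^-8)(1370)/(3.660e-04) = 0.05952 Ω
Seg 3: A = 118 mm² = 1.180e-04 m²
R_3 = (2.62×10^-8)(153)/(1.180e-04) = 0.03397 Ω
R_total = R_1 + R_2 + R_3 = 0.0998 Ω

0.0998 Ω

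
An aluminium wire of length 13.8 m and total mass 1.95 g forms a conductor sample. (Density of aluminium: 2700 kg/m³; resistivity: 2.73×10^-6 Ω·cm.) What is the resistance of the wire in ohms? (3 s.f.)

7.20 Ω

ρ = 2.73×10^-6 Ω·cm = 2.73×10^-8 Ω·m
A = m/(density·L) = 0.00195/(2700×13.8) = 5.2335e-08 m²
R = ρL/A = (2.73×10^-8)(13.8)/(5.2335e-08) = 7.20 Ω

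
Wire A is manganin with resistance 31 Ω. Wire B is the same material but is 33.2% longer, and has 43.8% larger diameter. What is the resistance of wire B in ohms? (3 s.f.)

20.0 Ω

R ∝ L/d², so R_B/R_A = (1 + 33.2/100) × (1 + 43.8/100)⁻²
= 1.332 × 0.4836 = 0.6442
R_B = 0.6442 × 31 = 20.0 Ω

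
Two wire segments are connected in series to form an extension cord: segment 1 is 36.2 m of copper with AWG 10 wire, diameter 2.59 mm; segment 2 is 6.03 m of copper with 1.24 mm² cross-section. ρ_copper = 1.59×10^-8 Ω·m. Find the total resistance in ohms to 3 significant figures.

Segment 1: A = π(2.59/2 mm)² = π(1.2950e-03 m)² = 5.269e-06 m²
R₁ = ρL/A = (1.59×10^-8)(36.2)/(5.269e-06) = 0.1092 Ω
Segment 2: A = 1.24 mm² = 1.240e-06 m²
R₂ = (1.59×10^-8)(6.03)/(1.240e-06) = 0.07732 Ω
R = R₁ + R₂ = 0.187 Ω

0.187 Ω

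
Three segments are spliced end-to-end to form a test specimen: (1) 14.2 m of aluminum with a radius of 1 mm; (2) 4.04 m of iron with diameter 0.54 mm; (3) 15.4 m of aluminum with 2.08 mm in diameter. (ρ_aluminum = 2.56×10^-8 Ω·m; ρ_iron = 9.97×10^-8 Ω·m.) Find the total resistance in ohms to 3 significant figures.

1.99 Ω

Seg 1: A = πr² = π(1.0000e-03 m)² = 3.142e-06 m²
R_1 = (2.56×10^-8)(14.2)/(3.142e-06) = 0.1157 Ω
Seg 2: A = π(d/2)² = π(2.7000e-04 m)² = 2.290e-07 m²
R_2 = (9.97×10^-8)(4.04)/(2.290e-07) = 1.759 Ω
Seg 3: A = π(d/2)² = π(1.0400e-03 m)² = 3.398e-06 m²
R_3 = (2.56×10^-8)(15.4)/(3.398e-06) = 0.116 Ω
R_total = R_1 + R_2 + R_3 = 1.99 Ω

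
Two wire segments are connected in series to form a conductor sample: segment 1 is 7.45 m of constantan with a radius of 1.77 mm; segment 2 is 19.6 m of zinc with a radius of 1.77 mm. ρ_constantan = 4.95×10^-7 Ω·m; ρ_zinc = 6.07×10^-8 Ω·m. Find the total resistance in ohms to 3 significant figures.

Segment 1: A = πr² = π(1.7700e-03 m)² = 9.842e-06 m²
R₁ = ρL/A = (4.95×10^-7)(7.45)/(9.842e-06) = 0.3747 Ω
R₂ = (6.07×10^-8)(19.6)/(9.842e-06) = 0.1209 Ω
R = R₁ + R₂ = 0.496 Ω

0.496 Ω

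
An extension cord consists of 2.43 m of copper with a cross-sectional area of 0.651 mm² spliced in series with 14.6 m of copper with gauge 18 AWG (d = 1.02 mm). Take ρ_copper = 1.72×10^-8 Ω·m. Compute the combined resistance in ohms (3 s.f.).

Segment 1: A = 0.651 mm² = 6.510e-07 m²
R₁ = ρL/A = (1.72×10^-8)(2.43)/(6.510e-07) = 0.0642 Ω
Segment 2: A = π(1.02/2 mm)² = π(5.1000e-04 m)² = 8.171e-07 m²
R₂ = (1.72×10^-8)(14.6)/(8.171e-07) = 0.3073 Ω
R = R₁ + R₂ = 0.372 Ω

0.372 Ω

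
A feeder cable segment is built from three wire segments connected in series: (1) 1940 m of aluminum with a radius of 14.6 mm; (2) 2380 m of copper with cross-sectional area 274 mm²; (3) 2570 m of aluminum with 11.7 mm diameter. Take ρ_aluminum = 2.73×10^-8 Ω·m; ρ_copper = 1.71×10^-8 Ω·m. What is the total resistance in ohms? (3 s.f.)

Seg 1: A = πr² = π(1.4600e-02 m)² = 6.697e-04 m²
R_1 = (2.73×10^-8)(1940)/(6.697e-04) = 0.07909 Ω
Seg 2: A = 274 mm² = 2.740e-04 m²
R_2 = (1.71×10^-8)(2380)/(2.740e-04) = 0.1485 Ω
Seg 3: A = π(d/2)² = π(5.8500e-03 m)² = 1.075e-04 m²
R_3 = (2.73×10^-8)(2570)/(1.075e-04) = 0.6526 Ω
R_total = R_1 + R_2 + R_3 = 0.880 Ω

0.880 Ω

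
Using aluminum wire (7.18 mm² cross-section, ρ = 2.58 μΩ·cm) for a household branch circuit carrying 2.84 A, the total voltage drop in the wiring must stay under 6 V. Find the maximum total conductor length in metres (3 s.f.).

588 m

ρ = 2.58 μΩ·cm = 2.58×10^-8 Ω·m
A = 7.18 mm² = 7.180e-06 m²
L_max = V_max·A/(1·ρI) = (6)(7.180e-06)/(2.58×10^-8×2.84) = 588 m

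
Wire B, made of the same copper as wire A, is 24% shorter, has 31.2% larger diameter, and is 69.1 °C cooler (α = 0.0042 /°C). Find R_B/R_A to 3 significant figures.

R ∝ ρL/d² with ρ ∝ (1+αΔT), so R_B/R_A = (1 − 24/100) × (1 + 31.2/100)⁻² × (1 − 0.0042×69.1)
= 0.76 × 0.5809 × 0.7098 = 0.313

0.313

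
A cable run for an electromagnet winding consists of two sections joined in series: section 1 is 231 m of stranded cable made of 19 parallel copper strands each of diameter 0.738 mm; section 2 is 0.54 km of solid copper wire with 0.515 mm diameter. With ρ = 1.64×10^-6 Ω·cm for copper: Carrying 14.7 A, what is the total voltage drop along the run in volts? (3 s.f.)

ρ = 1.64×10^-6 Ω·cm = 1.64×10^-8 Ω·m
Section 1: A_strand = π(3.6900e-04)² = 4.278e-07 m²; R₁ = ρL/(N·A_s) = (1.64×10^-8)(231)/(19×4.278e-07) = 0.4661 Ω
Section 2: A = π(d/2)² = π(2.5750e-04 m)² = 2.083e-07 m²
R₂ = (1.64×10^-8)(540)/(2.083e-07) = 42.51 Ω
R = R₁ + R₂ = 42.98 Ω
V = IR = 14.7 × 42.98 = 632 V

632 V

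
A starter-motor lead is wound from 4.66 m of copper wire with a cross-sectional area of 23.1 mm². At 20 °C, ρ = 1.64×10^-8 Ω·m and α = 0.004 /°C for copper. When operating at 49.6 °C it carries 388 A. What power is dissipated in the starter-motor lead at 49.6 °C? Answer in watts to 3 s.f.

A = 23.1 mm² = 2.310e-05 m²
R₍20₎ = ρL/A = (1.64×10^-8)(4.66)/(2.310e-05) = 0.003308 Ω
R₍49.6₎ = R₍20₎(1 + αΔT) = 0.003308 × (1 + 0.004×29.6) = 0.0037 Ω
P = I²R = (388)² × 0.0037 = 557 W

557 W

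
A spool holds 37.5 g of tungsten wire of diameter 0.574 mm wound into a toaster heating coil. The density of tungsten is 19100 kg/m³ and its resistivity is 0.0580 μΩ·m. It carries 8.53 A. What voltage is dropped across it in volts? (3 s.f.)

14.5 V

ρ = 0.0580 μΩ·m = 5.80×10^-8 Ω·m
A = π(d/2)² = π(2.8700e-04 m)² = 2.5877e-07 m²
L = m/(density·A) = 0.0375/(19100×2.5877e-07) = 7.587 m
R = ρL/A = (5.80×10^-8)(7.587)/(2.5877e-07) = 1.701 Ω
V = IR = 8.53 × 1.701 = 14.5 V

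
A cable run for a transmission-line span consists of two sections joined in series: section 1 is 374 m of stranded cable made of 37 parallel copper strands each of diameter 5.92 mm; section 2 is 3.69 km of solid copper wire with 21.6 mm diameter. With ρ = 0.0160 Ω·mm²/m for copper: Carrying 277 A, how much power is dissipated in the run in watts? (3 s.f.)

12800 W

ρ = 0.0160 Ω·mm²/m = 1.60×10^-8 Ω·m
Section 1: A_strand = π(2.9600e-03)² = 2.753e-05 m²; R₁ = ρL/(N·A_s) = (1.60×10^-8)(374)/(37×2.753e-05) = 0.005876 Ω
Section 2: A = π(d/2)² = π(1.0800e-02 m)² = 3.664e-04 m²
R₂ = (1.60×10^-8)(3690)/(3.664e-04) = 0.1611 Ω
R = R₁ + R₂ = 0.167 Ω
P = I²R = (277)² × 0.167 = 12800 W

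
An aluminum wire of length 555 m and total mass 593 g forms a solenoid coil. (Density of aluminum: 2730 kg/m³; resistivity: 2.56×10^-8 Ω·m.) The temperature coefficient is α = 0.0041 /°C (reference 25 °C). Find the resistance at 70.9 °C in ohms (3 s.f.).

43.1 Ω

A = m/(density·L) = 0.593/(2730×555) = 3.9138e-07 m²
R = ρL/A = (2.56×10^-8)(555)/(3.9138e-07) = 36.3 Ω
R(70.9 °C) = 36.3 × (1 + 0.0041×45.9) = 43.1 Ω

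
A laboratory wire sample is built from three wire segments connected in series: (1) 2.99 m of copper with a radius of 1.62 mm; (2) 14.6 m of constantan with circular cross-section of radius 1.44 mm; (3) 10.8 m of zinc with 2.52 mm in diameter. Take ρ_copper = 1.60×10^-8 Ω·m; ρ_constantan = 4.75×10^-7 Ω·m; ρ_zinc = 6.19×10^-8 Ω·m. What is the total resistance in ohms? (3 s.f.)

1.20 Ω

Seg 1: A = πr² = π(1.6200e-03 m)² = 8.245e-06 m²
R_1 = (1.60×10^-8)(2.99)/(8.245e-06) = 0.005802 Ω
Seg 2: A = πr² = π(1.4400e-03 m)² = 6.514e-06 m²
R_2 = (4.75×10^-7)(14.6)/(6.514e-06) = 1.065 Ω
Seg 3: A = π(d/2)² = π(1.2600e-03 m)² = 4.988e-06 m²
R_3 = (6.19×10^-8)(10.8)/(4.988e-06) = 0.134 Ω
R_total = R_1 + R_2 + R_3 = 1.20 Ω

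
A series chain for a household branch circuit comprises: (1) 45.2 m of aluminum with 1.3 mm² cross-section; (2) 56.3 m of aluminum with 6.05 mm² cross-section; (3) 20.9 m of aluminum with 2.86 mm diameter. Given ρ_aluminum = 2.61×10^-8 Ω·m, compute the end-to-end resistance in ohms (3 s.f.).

Seg 1: A = 1.3 mm² = 1.300e-06 m²
R_1 = (2.61×10^-8)(45.2)/(1.300e-06) = 0.9075 Ω
Seg 2: A = 6.05 mm² = 6.050e-06 m²
R_2 = (2.61×10^-8)(56.3)/(6.050e-06) = 0.2429 Ω
Seg 3: A = π(d/2)² = π(1.4300e-03 m)² = 6.424e-06 m²
R_3 = (2.61×10^-8)(20.9)/(6.424e-06) = 0.08491 Ω
R_total = R_1 + R_2 + R_3 = 1.24 Ω

1.24 Ω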